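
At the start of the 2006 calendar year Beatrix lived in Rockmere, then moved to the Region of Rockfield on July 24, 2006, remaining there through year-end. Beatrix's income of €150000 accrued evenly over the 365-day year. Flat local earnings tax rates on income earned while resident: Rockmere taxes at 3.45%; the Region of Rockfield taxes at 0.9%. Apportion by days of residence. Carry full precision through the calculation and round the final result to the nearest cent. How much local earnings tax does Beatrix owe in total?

€3487.81

Rockmere, January 1 – July 23, 2006: 204 days → €150000 × 3.45% × 204/365 = €2892.3288
The Region of Rockfield, July 24 – December 31, 2006: 161 days → €150000 × 0.9% × 161/365 = €595.4795
Total = €3487.8082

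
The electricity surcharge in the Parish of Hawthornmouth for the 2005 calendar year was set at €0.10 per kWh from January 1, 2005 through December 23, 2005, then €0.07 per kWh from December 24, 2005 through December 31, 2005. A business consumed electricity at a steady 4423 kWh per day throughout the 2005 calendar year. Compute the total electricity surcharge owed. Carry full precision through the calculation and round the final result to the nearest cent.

January 1 – December 23, 2005: 357 days × 4423 kWh/day = 1,579,011 kWh at €0.10/kWh → €157901.10
December 24 – December 31, 2005: 8 days × 4423 kWh/day = 35,384 kWh at €0.07/kWh → €2476.88

€160377.98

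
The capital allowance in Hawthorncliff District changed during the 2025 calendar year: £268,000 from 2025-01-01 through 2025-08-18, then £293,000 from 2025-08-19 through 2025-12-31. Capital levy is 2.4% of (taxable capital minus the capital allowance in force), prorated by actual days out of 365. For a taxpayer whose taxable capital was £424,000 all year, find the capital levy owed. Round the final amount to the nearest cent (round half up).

2025-01-01 to 2025-08-18: 230 days, exemption £268,000 → (£424,000 − £268,000) × 2.4% × 230/365 = £2,359.2329
2025-08-19 to 2025-12-31: 135 days, exemption £293,000 → (£424,000 − £293,000) × 2.4% × 135/365 = £1,162.8493
Total = £3,522.0822

£3,522.08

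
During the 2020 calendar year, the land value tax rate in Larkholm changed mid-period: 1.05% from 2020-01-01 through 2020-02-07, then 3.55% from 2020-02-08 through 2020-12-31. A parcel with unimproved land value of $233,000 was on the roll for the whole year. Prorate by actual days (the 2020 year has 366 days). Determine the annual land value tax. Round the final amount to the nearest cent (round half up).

2020-01-01 to 2020-02-07: 38 days at 1.05% → $233,000 × 1.05% × 38/366 = $254.0082
2020-02-08 to 2020-12-31: 328 days at 3.55% → $233,000 × 3.55% × 328/366 = $7,412.7104
Total = $7,666.7186

$7,666.72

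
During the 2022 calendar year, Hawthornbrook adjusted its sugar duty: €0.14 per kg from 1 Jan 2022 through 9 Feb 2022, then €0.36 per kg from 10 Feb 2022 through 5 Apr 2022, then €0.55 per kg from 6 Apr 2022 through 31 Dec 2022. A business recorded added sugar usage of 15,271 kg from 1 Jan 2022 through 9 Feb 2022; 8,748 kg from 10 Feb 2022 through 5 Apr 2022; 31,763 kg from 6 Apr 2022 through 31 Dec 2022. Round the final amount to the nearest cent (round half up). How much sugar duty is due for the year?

€22756.87

1 Jan – 9 Feb 2022: 15,271 kg at €0.14/kg → €2137.94
10 Feb – 5 Apr 2022: 8,748 kg at €0.36/kg → €3149.28
6 Apr – 31 Dec 2022: 31,763 kg at €0.55/kg → €17469.65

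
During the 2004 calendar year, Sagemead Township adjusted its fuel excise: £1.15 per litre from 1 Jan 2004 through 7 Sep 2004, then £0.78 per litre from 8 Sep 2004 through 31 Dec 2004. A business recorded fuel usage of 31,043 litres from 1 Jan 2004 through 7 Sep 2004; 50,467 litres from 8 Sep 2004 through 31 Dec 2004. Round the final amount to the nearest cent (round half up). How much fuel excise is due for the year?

1 Jan – 7 Sep 2004: 31,043 litres at £1.15/litre → £35,699.45
8 Sep – 31 Dec 2004: 50,467 litres at £0.78/litre → £39,364.26

£75,063.71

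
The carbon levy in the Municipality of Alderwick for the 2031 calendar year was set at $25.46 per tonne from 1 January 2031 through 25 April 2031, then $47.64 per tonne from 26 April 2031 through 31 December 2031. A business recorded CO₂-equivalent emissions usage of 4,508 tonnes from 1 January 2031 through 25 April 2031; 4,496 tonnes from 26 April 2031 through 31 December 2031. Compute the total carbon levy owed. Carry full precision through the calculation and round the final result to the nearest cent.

$328,963.12

1 January – 25 April 2031: 4,508 tonnes at $25.46/tonne → $114,773.68
26 April – 31 December 2031: 4,496 tonnes at $47.64/tonne → $214,189.44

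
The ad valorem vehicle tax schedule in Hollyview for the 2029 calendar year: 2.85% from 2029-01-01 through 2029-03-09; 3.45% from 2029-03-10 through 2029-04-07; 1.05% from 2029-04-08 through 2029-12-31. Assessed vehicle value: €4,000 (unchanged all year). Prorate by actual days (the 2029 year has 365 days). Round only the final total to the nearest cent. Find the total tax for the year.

2029-01-01 to 2029-03-09: 68 days at 2.85% → €4,000 × 2.85% × 68/365 = €21.2384
2029-03-10 to 2029-04-07: 29 days at 3.45% → €4,000 × 3.45% × 29/365 = €10.9644
2029-04-08 to 2029-12-31: 268 days at 1.05% → €4,000 × 1.05% × 268/365 = €30.8384
Total = €63.0411

€63.04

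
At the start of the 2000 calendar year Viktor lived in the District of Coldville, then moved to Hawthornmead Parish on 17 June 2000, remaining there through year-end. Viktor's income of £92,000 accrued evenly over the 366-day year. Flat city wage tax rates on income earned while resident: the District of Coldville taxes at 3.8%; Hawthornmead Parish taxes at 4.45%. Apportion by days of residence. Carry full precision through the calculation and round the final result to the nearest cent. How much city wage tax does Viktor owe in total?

The District of Coldville, 1 January – 16 June 2000: 168 days → £92,000 × 3.8% × 168/366 = £1,604.7213
Hawthornmead Parish, 17 June – 31 December 2000: 198 days → £92,000 × 4.45% × 198/366 = £2,214.7869
Total = £3,819.5082

£3,819.51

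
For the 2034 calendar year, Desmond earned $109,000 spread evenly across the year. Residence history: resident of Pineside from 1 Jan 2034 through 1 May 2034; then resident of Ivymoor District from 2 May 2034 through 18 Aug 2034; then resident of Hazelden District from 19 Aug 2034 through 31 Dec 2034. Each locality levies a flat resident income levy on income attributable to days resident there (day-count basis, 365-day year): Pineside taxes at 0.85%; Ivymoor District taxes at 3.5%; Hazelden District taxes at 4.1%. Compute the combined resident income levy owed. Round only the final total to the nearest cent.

Pineside, 1 Jan – 1 May 2034: 121 days → $109,000 × 0.85% × 121/365 = $307.1411
Ivymoor District, 2 May – 18 Aug 2034: 109 days → $109,000 × 3.5% × 109/365 = $1,139.2740
Hazelden District, 19 Aug – 31 Dec 2034: 135 days → $109,000 × 4.1% × 135/365 = $1,652.9178
Total = $3,099.3329

$3,099.33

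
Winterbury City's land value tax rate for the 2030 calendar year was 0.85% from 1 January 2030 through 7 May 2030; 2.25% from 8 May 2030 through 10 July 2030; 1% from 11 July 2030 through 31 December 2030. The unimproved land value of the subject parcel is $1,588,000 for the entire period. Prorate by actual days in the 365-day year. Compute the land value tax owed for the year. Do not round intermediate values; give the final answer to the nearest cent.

1 January – 7 May 2030: 127 days at 0.85% → $1,588,000 × 0.85% × 127/365 = $4,696.5644
8 May – 10 July 2030: 64 days at 2.25% → $1,588,000 × 2.25% × 64/365 = $6,264.9863
11 July – 31 December 2030: 174 days at 1% → $1,588,000 × 1% × 174/365 = $7,570.1918
Total = $18,531.7425

$18,531.74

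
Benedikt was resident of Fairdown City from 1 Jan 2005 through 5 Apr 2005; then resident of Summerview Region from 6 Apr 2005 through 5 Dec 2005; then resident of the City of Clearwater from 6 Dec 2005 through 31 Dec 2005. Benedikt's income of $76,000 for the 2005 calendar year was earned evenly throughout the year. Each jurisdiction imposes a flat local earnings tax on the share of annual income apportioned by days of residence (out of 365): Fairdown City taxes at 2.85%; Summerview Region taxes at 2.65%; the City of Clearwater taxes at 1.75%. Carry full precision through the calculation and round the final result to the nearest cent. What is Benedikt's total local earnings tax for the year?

$2,004.84

Fairdown City, 1 Jan – 5 Apr 2005: 95 days → $76,000 × 2.85% × 95/365 = $563.7534
Summerview Region, 6 Apr – 5 Dec 2005: 244 days → $76,000 × 2.65% × 244/365 = $1,346.3452
The City of Clearwater, 6 Dec – 31 Dec 2005: 26 days → $76,000 × 1.75% × 26/365 = $94.7397
Total = $2,004.8384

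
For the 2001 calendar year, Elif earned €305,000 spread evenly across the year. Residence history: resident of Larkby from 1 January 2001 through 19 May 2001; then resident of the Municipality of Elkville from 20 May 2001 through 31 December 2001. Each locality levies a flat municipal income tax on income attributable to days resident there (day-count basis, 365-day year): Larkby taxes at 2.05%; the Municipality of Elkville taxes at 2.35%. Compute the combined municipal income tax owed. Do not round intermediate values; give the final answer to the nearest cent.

€6,819.05

Larkby, 1 January – 19 May 2001: 139 days → €305,000 × 2.05% × 139/365 = €2,381.0890
The Municipality of Elkville, 20 May – 31 December 2001: 226 days → €305,000 × 2.35% × 226/365 = €4,437.9589
Total = €6,819.0479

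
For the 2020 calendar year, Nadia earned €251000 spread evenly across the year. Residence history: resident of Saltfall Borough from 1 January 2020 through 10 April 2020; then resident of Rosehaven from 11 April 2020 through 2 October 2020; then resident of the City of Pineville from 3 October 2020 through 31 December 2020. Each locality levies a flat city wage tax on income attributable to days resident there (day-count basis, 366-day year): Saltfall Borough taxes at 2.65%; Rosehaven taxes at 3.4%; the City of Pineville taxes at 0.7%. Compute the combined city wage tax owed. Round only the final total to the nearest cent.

Saltfall Borough, 1 January – 10 April 2020: 101 days → €251000 × 2.65% × 101/366 = €1835.5232
Rosehaven, 11 April – 2 October 2020: 175 days → €251000 × 3.4% × 175/366 = €4080.4645
The City of Pineville, 3 October – 31 December 2020: 90 days → €251000 × 0.7% × 90/366 = €432.0492
Total = €6348.0369

€6348.04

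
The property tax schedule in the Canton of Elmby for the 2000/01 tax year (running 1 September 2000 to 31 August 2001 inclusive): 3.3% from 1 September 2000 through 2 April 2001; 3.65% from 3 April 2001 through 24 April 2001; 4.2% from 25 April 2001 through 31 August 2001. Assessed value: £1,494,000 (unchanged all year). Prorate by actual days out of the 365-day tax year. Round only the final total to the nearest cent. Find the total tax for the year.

£54,369.32

1 September 2000 – 2 April 2001: 214 days at 3.3% → £1,494,000 × 3.3% × 214/365 = £28,905.8301
3 April – 24 April 2001: 22 days at 3.65% → £1,494,000 × 3.65% × 22/365 = £3,286.8000
25 April – 31 August 2001: 129 days at 4.2% → £1,494,000 × 4.2% × 129/365 = £22,176.6904
Total = £54,369.3205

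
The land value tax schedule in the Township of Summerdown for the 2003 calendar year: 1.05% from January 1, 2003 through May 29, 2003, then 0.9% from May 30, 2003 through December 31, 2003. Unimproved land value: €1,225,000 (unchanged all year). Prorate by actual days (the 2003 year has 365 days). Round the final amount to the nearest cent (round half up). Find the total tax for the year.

€11,775.10

January 1 – May 29, 2003: 149 days at 1.05% → €1,225,000 × 1.05% × 149/365 = €5,250.7192
May 30 – December 31, 2003: 216 days at 0.9% → €1,225,000 × 0.9% × 216/365 = €6,524.3836
Total = €11,775.1027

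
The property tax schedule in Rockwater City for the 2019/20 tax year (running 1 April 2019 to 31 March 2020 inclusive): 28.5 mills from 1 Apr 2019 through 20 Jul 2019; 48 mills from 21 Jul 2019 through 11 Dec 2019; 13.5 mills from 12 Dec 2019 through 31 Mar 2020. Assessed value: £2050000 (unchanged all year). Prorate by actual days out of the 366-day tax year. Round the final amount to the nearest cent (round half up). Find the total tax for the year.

£64827.05

1 Apr – 20 Jul 2019: 111 days at 28.5 mills → £2050000 × 2.85% × 111/366 = £17719.0574
21 Jul – 11 Dec 2019: 144 days at 48 mills → £2050000 × 4.8% × 144/366 = £38714.7541
12 Dec 2019 – 31 Mar 2020: 111 days at 13.5 mills → £2050000 × 1.35% × 111/366 = £8393.2377
Total = £64827.0492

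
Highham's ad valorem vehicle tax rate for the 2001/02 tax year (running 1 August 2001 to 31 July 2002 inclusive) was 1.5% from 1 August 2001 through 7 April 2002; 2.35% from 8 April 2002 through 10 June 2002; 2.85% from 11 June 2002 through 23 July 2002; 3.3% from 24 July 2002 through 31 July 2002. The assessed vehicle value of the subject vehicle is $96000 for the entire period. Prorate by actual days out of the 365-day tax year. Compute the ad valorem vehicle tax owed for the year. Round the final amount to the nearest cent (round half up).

$1773.63

1 August 2001 – 7 April 2002: 250 days at 1.5% → $96000 × 1.5% × 250/365 = $986.3014
8 April – 10 June 2002: 64 days at 2.35% → $96000 × 2.35% × 64/365 = $395.5726
11 June – 23 July 2002: 43 days at 2.85% → $96000 × 2.85% × 43/365 = $322.3233
24 July – 31 July 2002: 8 days at 3.3% → $96000 × 3.3% × 8/365 = $69.4356
Total = $1773.6329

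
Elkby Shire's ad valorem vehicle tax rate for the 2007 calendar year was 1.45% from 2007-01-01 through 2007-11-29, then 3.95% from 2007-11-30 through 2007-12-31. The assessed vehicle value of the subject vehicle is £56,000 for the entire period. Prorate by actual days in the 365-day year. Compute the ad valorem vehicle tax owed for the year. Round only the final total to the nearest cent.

£934.74

2007-01-01 to 2007-11-29: 333 days at 1.45% → £56,000 × 1.45% × 333/365 = £740.8110
2007-11-30 to 2007-12-31: 32 days at 3.95% → £56,000 × 3.95% × 32/365 = £193.9288
Total = £934.7397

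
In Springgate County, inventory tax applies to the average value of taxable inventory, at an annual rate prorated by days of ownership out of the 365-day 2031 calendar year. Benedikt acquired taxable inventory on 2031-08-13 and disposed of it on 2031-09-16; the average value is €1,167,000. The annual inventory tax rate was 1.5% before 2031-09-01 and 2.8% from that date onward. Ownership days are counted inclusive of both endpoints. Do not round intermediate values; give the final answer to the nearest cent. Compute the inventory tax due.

2031-08-13 to 2031-08-31: 19 days at 1.5% → €1,167,000 × 1.5% × 19/365 = €911.2192
2031-09-01 to 2031-09-16: 16 days at 2.8% → €1,167,000 × 2.8% × 16/365 = €1,432.3726
Total = €2,343.5918

€2,343.59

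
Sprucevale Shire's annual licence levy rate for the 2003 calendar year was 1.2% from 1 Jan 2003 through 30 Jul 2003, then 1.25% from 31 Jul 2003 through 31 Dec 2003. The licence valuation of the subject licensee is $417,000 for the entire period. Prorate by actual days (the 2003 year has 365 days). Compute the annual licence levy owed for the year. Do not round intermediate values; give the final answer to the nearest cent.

1 Jan – 30 Jul 2003: 211 days at 1.2% → $417,000 × 1.2% × 211/365 = $2,892.7233
31 Jul – 31 Dec 2003: 154 days at 1.25% → $417,000 × 1.25% × 154/365 = $2,199.2466
Total = $5,091.9699

$5,091.97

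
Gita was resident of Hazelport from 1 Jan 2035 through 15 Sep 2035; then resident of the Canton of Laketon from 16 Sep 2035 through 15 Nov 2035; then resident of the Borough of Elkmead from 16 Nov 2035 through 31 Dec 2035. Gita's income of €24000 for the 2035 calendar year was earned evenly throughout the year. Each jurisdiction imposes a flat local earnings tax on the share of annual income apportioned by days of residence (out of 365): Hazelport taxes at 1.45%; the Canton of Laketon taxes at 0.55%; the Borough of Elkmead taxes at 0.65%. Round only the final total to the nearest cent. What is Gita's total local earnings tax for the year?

Hazelport, 1 Jan – 15 Sep 2035: 258 days → €24000 × 1.45% × 258/365 = €245.9836
The Canton of Laketon, 16 Sep – 15 Nov 2035: 61 days → €24000 × 0.55% × 61/365 = €22.0603
The Borough of Elkmead, 16 Nov – 31 Dec 2035: 46 days → €24000 × 0.65% × 46/365 = €19.6603
Total = €287.7041

€287.70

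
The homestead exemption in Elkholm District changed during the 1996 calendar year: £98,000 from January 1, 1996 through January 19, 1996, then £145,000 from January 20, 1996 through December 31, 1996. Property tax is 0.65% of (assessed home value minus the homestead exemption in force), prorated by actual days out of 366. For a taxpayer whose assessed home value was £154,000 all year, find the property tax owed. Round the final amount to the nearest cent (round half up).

£74.36

January 1 – January 19, 1996: 19 days, exemption £98,000 → (£154,000 − £98,000) × 0.65% × 19/366 = £18.8962
January 20 – December 31, 1996: 347 days, exemption £145,000 → (£154,000 − £145,000) × 0.65% × 347/366 = £55.4631
Total = £74.3593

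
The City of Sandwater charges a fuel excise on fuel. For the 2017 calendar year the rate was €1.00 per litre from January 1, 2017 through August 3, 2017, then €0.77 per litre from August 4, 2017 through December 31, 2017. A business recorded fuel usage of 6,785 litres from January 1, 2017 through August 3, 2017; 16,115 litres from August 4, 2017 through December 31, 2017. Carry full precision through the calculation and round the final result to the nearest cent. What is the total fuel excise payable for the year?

January 1 – August 3, 2017: 6,785 litres at €1.00/litre → €6,785.00
August 4 – December 31, 2017: 16,115 litres at €0.77/litre → €12,408.55

€19,193.55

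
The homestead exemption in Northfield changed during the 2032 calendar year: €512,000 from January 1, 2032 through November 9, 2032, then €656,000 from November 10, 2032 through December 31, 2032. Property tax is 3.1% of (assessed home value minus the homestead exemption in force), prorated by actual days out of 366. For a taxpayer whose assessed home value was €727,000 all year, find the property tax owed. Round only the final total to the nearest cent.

January 1 – November 9, 2032: 314 days, exemption €512,000 → (€727,000 − €512,000) × 3.1% × 314/366 = €5,718.0601
November 10 – December 31, 2032: 52 days, exemption €656,000 → (€727,000 − €656,000) × 3.1% × 52/366 = €312.7104
Total = €6,030.7705

€6,030.77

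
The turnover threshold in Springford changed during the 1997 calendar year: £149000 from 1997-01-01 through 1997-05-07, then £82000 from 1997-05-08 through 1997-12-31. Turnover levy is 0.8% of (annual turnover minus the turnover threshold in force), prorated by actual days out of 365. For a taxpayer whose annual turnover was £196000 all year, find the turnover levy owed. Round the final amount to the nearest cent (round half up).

1997-01-01 to 1997-05-07: 127 days, exemption £149000 → (£196000 − £149000) × 0.8% × 127/365 = £130.8274
1997-05-08 to 1997-12-31: 238 days, exemption £82000 → (£196000 − £82000) × 0.8% × 238/365 = £594.6740
Total = £725.5014

£725.50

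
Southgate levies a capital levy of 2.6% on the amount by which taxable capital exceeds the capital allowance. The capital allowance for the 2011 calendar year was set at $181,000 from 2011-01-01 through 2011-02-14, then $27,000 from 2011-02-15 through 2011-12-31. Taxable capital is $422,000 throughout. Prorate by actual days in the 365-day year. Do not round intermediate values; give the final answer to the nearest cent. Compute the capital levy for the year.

$9,776.36

2011-01-01 to 2011-02-14: 45 days, exemption $181,000 → ($422,000 − $181,000) × 2.6% × 45/365 = $772.5205
2011-02-15 to 2011-12-31: 320 days, exemption $27,000 → ($422,000 − $27,000) × 2.6% × 320/365 = $9,003.8356
Total = $9,776.3562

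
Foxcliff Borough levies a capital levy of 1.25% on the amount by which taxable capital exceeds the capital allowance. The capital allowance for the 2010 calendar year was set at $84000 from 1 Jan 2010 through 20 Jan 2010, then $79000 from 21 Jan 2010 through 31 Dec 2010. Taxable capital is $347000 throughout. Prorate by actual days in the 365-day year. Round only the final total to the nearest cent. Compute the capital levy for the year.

$3346.58

1 Jan – 20 Jan 2010: 20 days, exemption $84000 → ($347000 − $84000) × 1.25% × 20/365 = $180.1370
21 Jan – 31 Dec 2010: 345 days, exemption $79000 → ($347000 − $79000) × 1.25% × 345/365 = $3166.4384
Total = $3346.5753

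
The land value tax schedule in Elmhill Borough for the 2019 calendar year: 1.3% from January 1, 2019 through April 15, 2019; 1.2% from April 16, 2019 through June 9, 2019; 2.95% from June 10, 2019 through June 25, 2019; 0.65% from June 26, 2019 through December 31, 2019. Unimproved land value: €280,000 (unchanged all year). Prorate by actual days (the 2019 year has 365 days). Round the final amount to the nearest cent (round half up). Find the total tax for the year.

January 1 – April 15, 2019: 105 days at 1.3% → €280,000 × 1.3% × 105/365 = €1,047.1233
April 16 – June 9, 2019: 55 days at 1.2% → €280,000 × 1.2% × 55/365 = €506.3014
June 10 – June 25, 2019: 16 days at 2.95% → €280,000 × 2.95% × 16/365 = €362.0822
June 26 – December 31, 2019: 189 days at 0.65% → €280,000 × 0.65% × 189/365 = €942.4110
Total = €2,857.9178

€2,857.92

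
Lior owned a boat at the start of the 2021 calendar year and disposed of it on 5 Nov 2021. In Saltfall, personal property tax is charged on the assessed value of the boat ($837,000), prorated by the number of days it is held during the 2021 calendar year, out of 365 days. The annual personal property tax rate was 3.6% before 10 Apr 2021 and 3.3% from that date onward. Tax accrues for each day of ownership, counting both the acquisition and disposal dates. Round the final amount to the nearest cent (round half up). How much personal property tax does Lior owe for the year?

1 Jan – 9 Apr 2021: 99 days at 3.6% → $837,000 × 3.6% × 99/365 = $8,172.7890
10 Apr – 5 Nov 2021: 210 days at 3.3% → $837,000 × 3.3% × 210/365 = $15,891.5342
Total = $24,064.3233

$24,064.32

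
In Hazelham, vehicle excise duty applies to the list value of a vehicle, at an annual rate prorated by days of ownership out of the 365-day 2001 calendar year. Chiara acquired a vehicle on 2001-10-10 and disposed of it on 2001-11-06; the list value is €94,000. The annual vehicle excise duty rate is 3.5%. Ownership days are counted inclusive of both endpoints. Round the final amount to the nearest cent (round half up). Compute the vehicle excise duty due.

€252.38

Days held (2001-10-10 to 2001-11-06): 28 out of 365
Tax = €94,000 × 3.5% × 28/365 = €252.3836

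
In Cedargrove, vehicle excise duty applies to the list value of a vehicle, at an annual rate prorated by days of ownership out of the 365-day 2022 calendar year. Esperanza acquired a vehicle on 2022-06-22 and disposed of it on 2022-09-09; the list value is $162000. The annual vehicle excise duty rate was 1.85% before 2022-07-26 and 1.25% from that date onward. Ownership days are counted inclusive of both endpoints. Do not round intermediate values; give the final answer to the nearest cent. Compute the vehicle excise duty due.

2022-06-22 to 2022-07-25: 34 days at 1.85% → $162000 × 1.85% × 34/365 = $279.1726
2022-07-26 to 2022-09-09: 46 days at 1.25% → $162000 × 1.25% × 46/365 = $255.2055
Total = $534.3781

$534.38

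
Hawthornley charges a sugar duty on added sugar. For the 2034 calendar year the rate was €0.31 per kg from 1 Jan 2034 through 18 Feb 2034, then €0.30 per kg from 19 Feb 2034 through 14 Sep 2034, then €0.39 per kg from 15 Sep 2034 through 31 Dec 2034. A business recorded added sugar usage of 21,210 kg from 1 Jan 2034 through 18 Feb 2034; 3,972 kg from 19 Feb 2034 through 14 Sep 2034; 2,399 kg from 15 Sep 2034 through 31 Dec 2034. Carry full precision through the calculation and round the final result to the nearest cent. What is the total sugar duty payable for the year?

€8702.31

1 Jan – 18 Feb 2034: 21,210 kg at €0.31/kg → €6575.10
19 Feb – 14 Sep 2034: 3,972 kg at €0.30/kg → €1191.60
15 Sep – 31 Dec 2034: 2,399 kg at €0.39/kg → €935.61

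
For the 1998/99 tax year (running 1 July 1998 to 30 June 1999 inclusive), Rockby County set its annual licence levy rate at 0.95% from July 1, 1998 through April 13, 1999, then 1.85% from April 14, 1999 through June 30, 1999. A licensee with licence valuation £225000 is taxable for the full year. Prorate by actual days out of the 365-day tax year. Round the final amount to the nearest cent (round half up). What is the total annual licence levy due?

July 1, 1998 – April 13, 1999: 287 days at 0.95% → £225000 × 0.95% × 287/365 = £1680.7192
April 14 – June 30, 1999: 78 days at 1.85% → £225000 × 1.85% × 78/365 = £889.5205
Total = £2570.2397

£2570.24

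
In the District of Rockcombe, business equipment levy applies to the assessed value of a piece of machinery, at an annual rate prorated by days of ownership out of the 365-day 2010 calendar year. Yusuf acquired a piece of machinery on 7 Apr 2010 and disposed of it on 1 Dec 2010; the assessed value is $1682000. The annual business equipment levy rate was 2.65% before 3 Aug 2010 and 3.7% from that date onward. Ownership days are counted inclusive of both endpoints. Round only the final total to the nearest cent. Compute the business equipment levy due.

7 Apr – 2 Aug 2010: 118 days at 2.65% → $1682000 × 2.65% × 118/365 = $14409.9014
3 Aug – 1 Dec 2010: 121 days at 3.7% → $1682000 × 3.7% × 121/365 = $20630.9973
Total = $35040.8986

$35040.90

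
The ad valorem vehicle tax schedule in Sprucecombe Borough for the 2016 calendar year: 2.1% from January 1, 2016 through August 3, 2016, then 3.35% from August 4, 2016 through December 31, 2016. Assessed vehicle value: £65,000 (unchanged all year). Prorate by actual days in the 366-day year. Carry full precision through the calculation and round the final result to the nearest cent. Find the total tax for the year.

£1,697.99

January 1 – August 3, 2016: 216 days at 2.1% → £65,000 × 2.1% × 216/366 = £805.5738
August 4 – December 31, 2016: 150 days at 3.35% → £65,000 × 3.35% × 150/366 = £892.4180
Total = £1,697.9918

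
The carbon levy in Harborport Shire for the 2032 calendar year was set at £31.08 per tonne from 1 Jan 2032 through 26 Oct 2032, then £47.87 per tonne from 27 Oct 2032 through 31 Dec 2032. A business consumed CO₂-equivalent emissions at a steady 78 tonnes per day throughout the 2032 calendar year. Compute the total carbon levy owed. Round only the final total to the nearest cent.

£973,706.76

1 Jan – 26 Oct 2032: 300 days × 78 tonnes/day = 23,400 tonnes at £31.08/tonne → £727,272.00
27 Oct – 31 Dec 2032: 66 days × 78 tonnes/day = 5,148 tonnes at £47.87/tonne → £246,434.76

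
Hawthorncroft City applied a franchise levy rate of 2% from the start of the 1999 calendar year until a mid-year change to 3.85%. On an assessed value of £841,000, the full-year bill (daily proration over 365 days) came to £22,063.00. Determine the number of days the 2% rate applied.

Let d = days at the first rate; then 365 − d days at the second rate.
£841,000 × [2%·d + 3.85%·(365−d)] / 365 = £22,063.00
Solving gives d = 242, so the new rate took effect on 31 August 1999.

242 days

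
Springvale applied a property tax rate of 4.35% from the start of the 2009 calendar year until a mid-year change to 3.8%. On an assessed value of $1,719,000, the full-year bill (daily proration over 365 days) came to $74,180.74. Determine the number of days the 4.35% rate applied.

342 days

Let d = days at the first rate; then 365 − d days at the second rate.
$1,719,000 × [4.35%·d + 3.8%·(365−d)] / 365 = $74,180.74
Solving gives d = 342, so the new rate took effect on 9 Dec 2009.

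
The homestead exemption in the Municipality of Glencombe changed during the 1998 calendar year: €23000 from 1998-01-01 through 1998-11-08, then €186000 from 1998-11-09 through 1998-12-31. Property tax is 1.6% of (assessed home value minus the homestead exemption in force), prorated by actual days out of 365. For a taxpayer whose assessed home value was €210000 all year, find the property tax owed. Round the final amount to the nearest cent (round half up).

1998-01-01 to 1998-11-08: 312 days, exemption €23000 → (€210000 − €23000) × 1.6% × 312/365 = €2557.5452
1998-11-09 to 1998-12-31: 53 days, exemption €186000 → (€210000 − €186000) × 1.6% × 53/365 = €55.7589
Total = €2613.3041

€2613.30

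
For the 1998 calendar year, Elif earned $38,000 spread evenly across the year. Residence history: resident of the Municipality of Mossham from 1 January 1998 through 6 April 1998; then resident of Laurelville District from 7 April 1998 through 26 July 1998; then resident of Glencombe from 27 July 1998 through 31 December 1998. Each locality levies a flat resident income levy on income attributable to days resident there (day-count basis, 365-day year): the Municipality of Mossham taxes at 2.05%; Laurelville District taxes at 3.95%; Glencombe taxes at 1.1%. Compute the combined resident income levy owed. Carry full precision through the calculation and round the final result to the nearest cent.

The Municipality of Mossham, 1 January – 6 April 1998: 96 days → $38,000 × 2.05% × 96/365 = $204.8877
Laurelville District, 7 April – 26 July 1998: 111 days → $38,000 × 3.95% × 111/365 = $456.4685
Glencombe, 27 July – 31 December 1998: 158 days → $38,000 × 1.1% × 158/365 = $180.9425
Total = $842.2986

$842.30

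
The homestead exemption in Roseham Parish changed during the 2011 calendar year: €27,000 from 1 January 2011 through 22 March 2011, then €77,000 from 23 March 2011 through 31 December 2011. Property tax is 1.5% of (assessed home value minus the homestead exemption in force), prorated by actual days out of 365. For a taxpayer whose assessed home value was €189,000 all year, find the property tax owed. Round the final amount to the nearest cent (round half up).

€1,846.44

1 January – 22 March 2011: 81 days, exemption €27,000 → (€189,000 − €27,000) × 1.5% × 81/365 = €539.2603
23 March – 31 December 2011: 284 days, exemption €77,000 → (€189,000 − €77,000) × 1.5% × 284/365 = €1,307.1781
Total = €1,846.4384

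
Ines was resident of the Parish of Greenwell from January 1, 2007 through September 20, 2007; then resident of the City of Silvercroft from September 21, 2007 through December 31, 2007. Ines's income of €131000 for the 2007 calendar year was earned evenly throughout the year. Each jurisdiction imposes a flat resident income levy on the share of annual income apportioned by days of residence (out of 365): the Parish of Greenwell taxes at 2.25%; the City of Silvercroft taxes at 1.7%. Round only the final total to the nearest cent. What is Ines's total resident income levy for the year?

The Parish of Greenwell, January 1 – September 20, 2007: 263 days → €131000 × 2.25% × 263/365 = €2123.8151
The City of Silvercroft, September 21 – December 31, 2007: 102 days → €131000 × 1.7% × 102/365 = €622.3397
Total = €2746.1548

€2746.15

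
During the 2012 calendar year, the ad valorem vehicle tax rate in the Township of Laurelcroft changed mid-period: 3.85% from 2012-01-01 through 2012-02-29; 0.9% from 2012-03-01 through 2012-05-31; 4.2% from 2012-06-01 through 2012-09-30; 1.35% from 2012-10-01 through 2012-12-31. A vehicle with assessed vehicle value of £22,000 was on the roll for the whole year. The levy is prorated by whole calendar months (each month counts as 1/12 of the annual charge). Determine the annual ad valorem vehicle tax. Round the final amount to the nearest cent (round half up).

2012-01-01 to 2012-02-29: 2 months at 3.85% → £22,000 × 3.85% × 2/12 = £141.1667
2012-03-01 to 2012-05-31: 3 months at 0.9% → £22,000 × 0.9% × 3/12 = £49.5000
2012-06-01 to 2012-09-30: 4 months at 4.2% → £22,000 × 4.2% × 4/12 = £308.0000
2012-10-01 to 2012-12-31: 3 months at 1.35% → £22,000 × 1.35% × 3/12 = £74.2500
Total = £572.9167

£572.92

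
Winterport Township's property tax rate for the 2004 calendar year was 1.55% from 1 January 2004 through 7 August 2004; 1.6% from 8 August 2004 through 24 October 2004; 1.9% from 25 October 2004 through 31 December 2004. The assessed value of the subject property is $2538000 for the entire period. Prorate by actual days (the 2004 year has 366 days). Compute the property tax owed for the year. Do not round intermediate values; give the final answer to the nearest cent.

1 January – 7 August 2004: 220 days at 1.55% → $2538000 × 1.55% × 220/366 = $23646.3934
8 August – 24 October 2004: 78 days at 1.6% → $2538000 × 1.6% × 78/366 = $8654.1639
25 October – 31 December 2004: 68 days at 1.9% → $2538000 × 1.9% × 68/366 = $8959.2787
Total = $41259.8361

$41259.84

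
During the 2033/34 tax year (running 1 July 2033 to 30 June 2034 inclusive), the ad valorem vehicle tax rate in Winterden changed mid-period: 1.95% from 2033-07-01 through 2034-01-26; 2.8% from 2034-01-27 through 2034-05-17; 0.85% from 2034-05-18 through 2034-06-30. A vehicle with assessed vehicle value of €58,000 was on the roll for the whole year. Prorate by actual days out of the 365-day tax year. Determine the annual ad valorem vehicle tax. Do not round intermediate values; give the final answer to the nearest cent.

€1,204.02

2033-07-01 to 2034-01-26: 210 days at 1.95% → €58,000 × 1.95% × 210/365 = €650.7123
2034-01-27 to 2034-05-17: 111 days at 2.8% → €58,000 × 2.8% × 111/365 = €493.8740
2034-05-18 to 2034-06-30: 44 days at 0.85% → €58,000 × 0.85% × 44/365 = €59.4301
Total = €1,204.0164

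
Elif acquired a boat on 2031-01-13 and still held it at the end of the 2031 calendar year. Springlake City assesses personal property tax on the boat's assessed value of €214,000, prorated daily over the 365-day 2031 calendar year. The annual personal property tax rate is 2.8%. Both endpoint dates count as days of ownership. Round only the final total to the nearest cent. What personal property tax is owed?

€5,795.00

Days held (2031-01-13 to 2031-12-31): 353 out of 365
Tax = €214,000 × 2.8% × 353/365 = €5,795.0027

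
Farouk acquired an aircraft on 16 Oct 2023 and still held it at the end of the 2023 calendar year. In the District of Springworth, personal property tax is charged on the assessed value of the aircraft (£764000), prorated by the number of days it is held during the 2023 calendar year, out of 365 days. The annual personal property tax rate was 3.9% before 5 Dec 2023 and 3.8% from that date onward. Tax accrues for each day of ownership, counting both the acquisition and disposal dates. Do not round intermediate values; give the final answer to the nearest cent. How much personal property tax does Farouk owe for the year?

16 Oct – 4 Dec 2023: 50 days at 3.9% → £764000 × 3.9% × 50/365 = £4081.6438
5 Dec – 31 Dec 2023: 27 days at 3.8% → £764000 × 3.8% × 27/365 = £2147.5726
Total = £6229.2164

£6229.22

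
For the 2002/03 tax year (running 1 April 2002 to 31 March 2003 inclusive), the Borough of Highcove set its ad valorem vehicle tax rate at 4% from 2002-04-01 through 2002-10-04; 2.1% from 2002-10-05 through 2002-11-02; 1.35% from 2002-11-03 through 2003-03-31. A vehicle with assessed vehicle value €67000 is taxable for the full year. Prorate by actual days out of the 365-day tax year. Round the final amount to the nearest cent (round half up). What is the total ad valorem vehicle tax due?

€1854.06

2002-04-01 to 2002-10-04: 187 days at 4% → €67000 × 4% × 187/365 = €1373.0411
2002-10-05 to 2002-11-02: 29 days at 2.1% → €67000 × 2.1% × 29/365 = €111.7890
2002-11-03 to 2003-03-31: 149 days at 1.35% → €67000 × 1.35% × 149/365 = €369.2342
Total = €1854.0644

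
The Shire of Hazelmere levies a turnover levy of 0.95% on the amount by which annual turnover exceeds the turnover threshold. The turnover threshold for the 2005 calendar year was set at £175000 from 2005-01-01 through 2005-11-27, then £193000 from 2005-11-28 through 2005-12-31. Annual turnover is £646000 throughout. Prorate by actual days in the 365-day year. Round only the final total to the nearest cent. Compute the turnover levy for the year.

2005-01-01 to 2005-11-27: 331 days, exemption £175000 → (£646000 − £175000) × 0.95% × 331/365 = £4057.6973
2005-11-28 to 2005-12-31: 34 days, exemption £193000 → (£646000 − £193000) × 0.95% × 34/365 = £400.8740
Total = £4458.5712

£4458.57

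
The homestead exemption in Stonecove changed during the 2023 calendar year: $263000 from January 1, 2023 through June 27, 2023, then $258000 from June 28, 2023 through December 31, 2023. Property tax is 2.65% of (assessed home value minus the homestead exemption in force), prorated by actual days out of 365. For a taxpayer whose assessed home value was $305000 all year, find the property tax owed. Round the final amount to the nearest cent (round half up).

$1180.88

January 1 – June 27, 2023: 178 days, exemption $263000 → ($305000 − $263000) × 2.65% × 178/365 = $542.7781
June 28 – December 31, 2023: 187 days, exemption $258000 → ($305000 − $258000) × 2.65% × 187/365 = $638.1055
Total = $1180.8836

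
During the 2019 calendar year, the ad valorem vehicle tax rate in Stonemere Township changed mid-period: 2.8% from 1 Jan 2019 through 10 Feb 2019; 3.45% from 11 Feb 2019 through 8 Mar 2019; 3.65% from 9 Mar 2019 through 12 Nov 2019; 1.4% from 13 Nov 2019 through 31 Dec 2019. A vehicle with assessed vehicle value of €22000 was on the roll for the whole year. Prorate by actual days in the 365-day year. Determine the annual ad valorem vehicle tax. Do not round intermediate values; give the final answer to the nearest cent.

1 Jan – 10 Feb 2019: 41 days at 2.8% → €22000 × 2.8% × 41/365 = €69.1945
11 Feb – 8 Mar 2019: 26 days at 3.45% → €22000 × 3.45% × 26/365 = €54.0658
9 Mar – 12 Nov 2019: 249 days at 3.65% → €22000 × 3.65% × 249/365 = €547.8000
13 Nov – 31 Dec 2019: 49 days at 1.4% → €22000 × 1.4% × 49/365 = €41.3479
Total = €712.4082

€712.41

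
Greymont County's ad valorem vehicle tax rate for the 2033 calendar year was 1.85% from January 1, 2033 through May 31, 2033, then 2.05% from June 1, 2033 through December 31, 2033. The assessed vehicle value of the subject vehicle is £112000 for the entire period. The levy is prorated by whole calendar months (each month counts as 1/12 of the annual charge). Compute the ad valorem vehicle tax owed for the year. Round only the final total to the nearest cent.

January 1 – May 31, 2033: 5 months at 1.85% → £112000 × 1.85% × 5/12 = £863.3333
June 1 – December 31, 2033: 7 months at 2.05% → £112000 × 2.05% × 7/12 = £1339.3333
Total = £2202.6667

£2202.67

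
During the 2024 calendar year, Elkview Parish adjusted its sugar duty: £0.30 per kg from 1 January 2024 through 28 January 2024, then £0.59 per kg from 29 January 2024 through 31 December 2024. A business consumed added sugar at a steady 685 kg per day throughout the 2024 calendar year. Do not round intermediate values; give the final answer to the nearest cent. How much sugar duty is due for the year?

1 January – 28 January 2024: 28 days × 685 kg/day = 19,180 kg at £0.30/kg → £5754.00
29 January – 31 December 2024: 338 days × 685 kg/day = 231,530 kg at £0.59/kg → £136602.70

£142356.70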